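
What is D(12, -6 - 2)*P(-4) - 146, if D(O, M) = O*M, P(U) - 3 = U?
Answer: -50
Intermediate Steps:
P(U) = 3 + U
D(O, M) = M*O
D(12, -6 - 2)*P(-4) - 146 = ((-6 - 2)*12)*(3 - 4) - 146 = -8*12*(-1) - 146 = -96*(-1) - 146 = 96 - 146 = -50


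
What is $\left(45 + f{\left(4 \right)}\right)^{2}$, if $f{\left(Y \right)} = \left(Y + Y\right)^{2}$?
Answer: $11881$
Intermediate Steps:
$f{\left(Y \right)} = 4 Y^{2}$ ($f{\left(Y \right)} = \left(2 Y\right)^{2} = 4 Y^{2}$)
$\left(45 + f{\left(4 \right)}\right)^{2} = \left(45 + 4 \cdot 4^{2}\right)^{2} = \left(45 + 4 \cdot 16\right)^{2} = \left(45 + 64\right)^{2} = 109^{2} = 11881$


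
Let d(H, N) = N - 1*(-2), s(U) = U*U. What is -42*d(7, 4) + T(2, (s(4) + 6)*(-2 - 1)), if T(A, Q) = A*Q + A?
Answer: -382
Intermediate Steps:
s(U) = U²
d(H, N) = 2 + N (d(H, N) = N + 2 = 2 + N)
T(A, Q) = A + A*Q
-42*d(7, 4) + T(2, (s(4) + 6)*(-2 - 1)) = -42*(2 + 4) + 2*(1 + (4² + 6)*(-2 - 1)) = -42*6 + 2*(1 + (16 + 6)*(-3)) = -252 + 2*(1 + 22*(-3)) = -252 + 2*(1 - 66) = -252 + 2*(-65) = -252 - 130 = -382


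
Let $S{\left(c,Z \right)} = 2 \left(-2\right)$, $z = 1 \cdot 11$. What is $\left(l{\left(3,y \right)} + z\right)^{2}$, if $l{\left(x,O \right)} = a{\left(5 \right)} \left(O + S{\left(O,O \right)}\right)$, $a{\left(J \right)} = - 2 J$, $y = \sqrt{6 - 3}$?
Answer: $2901 - 1020 \sqrt{3} \approx 1134.3$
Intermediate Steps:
$y = \sqrt{3} \approx 1.732$
$z = 11$
$S{\left(c,Z \right)} = -4$
$l{\left(x,O \right)} = 40 - 10 O$ ($l{\left(x,O \right)} = \left(-2\right) 5 \left(O - 4\right) = - 10 \left(-4 + O\right) = 40 - 10 O$)
$\left(l{\left(3,y \right)} + z\right)^{2} = \left(\left(40 - 10 \sqrt{3}\right) + 11\right)^{2} = \left(51 - 10 \sqrt{3}\right)^{2}$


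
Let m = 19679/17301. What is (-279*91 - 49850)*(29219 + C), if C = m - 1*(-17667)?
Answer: -61033452828235/17301 ≈ -3.5277e+9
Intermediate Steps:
m = 19679/17301 (m = 19679*(1/17301) = 19679/17301 ≈ 1.1374)
C = 305676446/17301 (C = 19679/17301 - 1*(-17667) = 19679/17301 + 17667 = 305676446/17301 ≈ 17668.)
(-279*91 - 49850)*(29219 + C) = (-279*91 - 49850)*(29219 + 305676446/17301) = (-25389 - 49850)*(811194365/17301) = -75239*811194365/17301 = -61033452828235/17301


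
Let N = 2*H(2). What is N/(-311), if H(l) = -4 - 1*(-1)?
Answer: 6/311 ≈ 0.019293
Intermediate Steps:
H(l) = -3 (H(l) = -4 + 1 = -3)
N = -6 (N = 2*(-3) = -6)
N/(-311) = -6/(-311) = -6*(-1/311) = 6/311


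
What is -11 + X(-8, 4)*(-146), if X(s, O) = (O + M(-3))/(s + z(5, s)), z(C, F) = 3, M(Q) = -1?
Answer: 383/5 ≈ 76.600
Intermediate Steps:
X(s, O) = (-1 + O)/(3 + s) (X(s, O) = (O - 1)/(s + 3) = (-1 + O)/(3 + s))
-11 + X(-8, 4)*(-146) = -11 + ((-1 + 4)/(3 - 8))*(-146) = -11 + (3/(-5))*(-146) = -11 - ⅕*3*(-146) = -11 - ⅗*(-146) = -11 + 438/5 = 383/5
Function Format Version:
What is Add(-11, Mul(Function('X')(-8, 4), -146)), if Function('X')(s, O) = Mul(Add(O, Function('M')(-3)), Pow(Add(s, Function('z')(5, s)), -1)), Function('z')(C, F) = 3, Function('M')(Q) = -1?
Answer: Rational(383, 5) ≈ 76.600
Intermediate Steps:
Function('X')(s, O) = Mul(Pow(Add(3, s), -1), Add(-1, O)) (Function('X')(s, O) = Mul(Add(O, -1), Pow(Add(s, 3), -1)) = Mul(Add(-1, O), Pow(Add(3, s), -1)) = Mul(Pow(Add(3, s), -1), Add(-1, O)))
Add(-11, Mul(Function('X')(-8, 4), -146)) = Add(-11, Mul(Mul(Pow(Add(3, -8), -1), Add(-1, 4)), -146)) = Add(-11, Mul(Mul(Pow(-5, -1), 3), -146)) = Add(-11, Mul(Mul(Rational(-1, 5), 3), -146)) = Add(-11, Mul(Rational(-3, 5), -146)) = Add(-11, Rational(438, 5)) = Rational(383, 5)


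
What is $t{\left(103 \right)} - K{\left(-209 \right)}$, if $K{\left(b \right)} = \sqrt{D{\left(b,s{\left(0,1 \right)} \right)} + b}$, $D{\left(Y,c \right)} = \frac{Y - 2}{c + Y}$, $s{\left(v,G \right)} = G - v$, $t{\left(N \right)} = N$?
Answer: $103 - \frac{i \sqrt{562393}}{52} \approx 103.0 - 14.422 i$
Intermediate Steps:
$D{\left(Y,c \right)} = \frac{-2 + Y}{Y + c}$
$K{\left(b \right)} = \sqrt{b + \frac{-2 + b}{1 + b}}$ ($K{\left(b \right)} = \sqrt{\frac{-2 + b}{b + \left(1 - 0\right)} + b} = \sqrt{\frac{-2 + b}{b + \left(1 + 0\right)} + b} = \sqrt{\frac{-2 + b}{b + 1} + b} = \sqrt{\frac{-2 + b}{1 + b} + b} = \sqrt{b + \frac{-2 + b}{1 + b}}$)
$t{\left(103 \right)} - K{\left(-209 \right)} = 103 - \sqrt{\frac{-2 - 209 - 209 \left(1 - 209\right)}{1 - 209}} = 103 - \sqrt{\frac{-2 - 209 - -43472}{-208}} = 103 - \sqrt{- \frac{-2 - 209 + 43472}{208}} = 103 - \sqrt{\left(- \frac{1}{208}\right) 43261} = 103 - \sqrt{- \frac{43261}{208}} = 103 - \frac{i \sqrt{562393}}{52}$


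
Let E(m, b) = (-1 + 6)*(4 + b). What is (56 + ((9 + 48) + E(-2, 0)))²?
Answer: 17689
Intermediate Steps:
E(m, b) = 20 + 5*b (E(m, b) = 5*(4 + b) = 20 + 5*b)
(56 + ((9 + 48) + E(-2, 0)))² = (56 + ((9 + 48) + (20 + 5*0)))² = (56 + (57 + (20 + 0)))² = (56 + (57 + 20))² = (56 + 77)² = 133² = 17689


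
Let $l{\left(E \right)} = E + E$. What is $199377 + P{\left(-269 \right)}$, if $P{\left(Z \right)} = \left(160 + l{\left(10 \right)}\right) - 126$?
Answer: $199431$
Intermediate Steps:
$l{\left(E \right)} = 2 E$
$P{\left(Z \right)} = 54$ ($P{\left(Z \right)} = \left(160 + 2 \cdot 10\right) - 126 = \left(160 + 20\right) - 126 = 180 - 126 = 54$)
$199377 + P{\left(-269 \right)} = 199377 + 54 = 199431$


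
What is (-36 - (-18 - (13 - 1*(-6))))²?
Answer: 1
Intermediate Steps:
(-36 - (-18 - (13 - 1*(-6))))² = (-36 - (-18 - (13 + 6)))² = (-36 - (-18 - 1*19))² = (-36 - (-18 - 19))² = (-36 - 1*(-37))² = (-36 + 37)² = 1² = 1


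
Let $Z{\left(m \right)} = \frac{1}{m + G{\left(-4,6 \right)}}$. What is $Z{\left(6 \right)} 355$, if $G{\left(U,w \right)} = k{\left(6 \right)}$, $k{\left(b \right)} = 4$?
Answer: $\frac{71}{2} \approx 35.5$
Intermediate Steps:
$G{\left(U,w \right)} = 4$
$Z{\left(m \right)} = \frac{1}{4 + m}$ ($Z{\left(m \right)} = \frac{1}{m + 4} = \frac{1}{4 + m}$)
$Z{\left(6 \right)} 355 = \frac{1}{4 + 6} \cdot 355 = \frac{1}{10} \cdot 355 = \frac{71}{2}$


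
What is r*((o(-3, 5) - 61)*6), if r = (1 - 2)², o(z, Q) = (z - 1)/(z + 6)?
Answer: -374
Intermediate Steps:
o(z, Q) = (-1 + z)/(6 + z)
r = 1 (r = (-1)² = 1)
r*((o(-3, 5) - 61)*6) = 1*(((-1 - 3)/(6 - 3) - 61)*6) = 1*((-4/3 - 61)*6) = 1*(-187/3*6) = 1*(-374) = -374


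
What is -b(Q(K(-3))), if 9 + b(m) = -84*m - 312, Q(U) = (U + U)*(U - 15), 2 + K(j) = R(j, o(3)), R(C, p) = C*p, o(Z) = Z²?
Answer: 214689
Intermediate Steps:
K(j) = -2 + 9*j (K(j) = -2 + j*3² = -2 + j*9 = -2 + 9*j)
Q(U) = 2*U*(-15 + U) (Q(U) = (2*U)*(-15 + U) = 2*U*(-15 + U))
b(m) = -321 - 84*m (b(m) = -9 + (-84*m - 312) = -9 + (-312 - 84*m) = -321 - 84*m)
-b(Q(K(-3))) = -(-321 - 168*(-2 + 9*(-3))*(-15 + (-2 + 9*(-3)))) = -(-321 - 168*(-2 - 27)*(-15 + (-2 - 27))) = -(-321 - 168*(-29)*(-15 - 29)) = -(-321 - 168*(-29)*(-44)) = -(-321 - 84*2552) = -(-321 - 214368) = -1*(-214689) = 214689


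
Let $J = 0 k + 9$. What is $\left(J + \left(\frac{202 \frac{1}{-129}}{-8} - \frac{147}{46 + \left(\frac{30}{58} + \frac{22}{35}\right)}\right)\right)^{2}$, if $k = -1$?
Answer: $\frac{278047120815025}{7527187319184} \approx 36.939$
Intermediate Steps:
$J = 9$ ($J = 0 \left(-1\right) + 9 = 0 + 9 = 9$)
$\left(J + \left(\frac{202 \frac{1}{-129}}{-8} - \frac{147}{46 + \left(\frac{30}{58} + \frac{22}{35}\right)}\right)\right)^{2} = \left(9 + \left(\frac{202 \frac{1}{-129}}{-8} - \frac{147}{46 + \left(\frac{30}{58} + \frac{22}{35}\right)}\right)\right)^{2} = \left(9 + \left(202 \left(- \frac{1}{129}\right) \left(- \frac{1}{8}\right) - \frac{147}{46 + \left(30 \cdot \frac{1}{58} + 22 \cdot \frac{1}{35}\right)}\right)\right)^{2} = \left(9 - \left(- \frac{101}{516} + \frac{147}{46 + \left(\frac{15}{29} + \frac{22}{35}\right)}\right)\right)^{2} = \left(9 + \left(\frac{101}{516} - \frac{147}{46 + \frac{1163}{1015}}\right)\right)^{2} = \left(9 + \left(\frac{101}{516} - \frac{147}{\frac{47853}{1015}}\right)\right)^{2} = \left(9 + \left(\frac{101}{516} - \frac{49735}{15951}\right)\right)^{2} = \left(9 - \frac{8017403}{2743572}\right)^{2} = \left(\frac{16674745}{2743572}\right)^{2} = \frac{278047120815025}{7527187319184}$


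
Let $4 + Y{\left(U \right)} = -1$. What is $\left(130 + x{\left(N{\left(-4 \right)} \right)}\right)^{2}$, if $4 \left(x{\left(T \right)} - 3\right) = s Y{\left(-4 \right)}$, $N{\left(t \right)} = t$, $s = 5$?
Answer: $\frac{257049}{16} \approx 16066.0$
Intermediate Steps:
$Y{\left(U \right)} = -5$ ($Y{\left(U \right)} = -4 - 1 = -5$)
$x{\left(T \right)} = - \frac{13}{4}$ ($x{\left(T \right)} = 3 + \frac{5 \left(-5\right)}{4} = 3 + \frac{1}{4} \left(-25\right) = 3 - \frac{25}{4} = - \frac{13}{4}$)
$\left(130 + x{\left(N{\left(-4 \right)} \right)}\right)^{2} = \left(130 - \frac{13}{4}\right)^{2} = \left(\frac{507}{4}\right)^{2} = \frac{257049}{16}$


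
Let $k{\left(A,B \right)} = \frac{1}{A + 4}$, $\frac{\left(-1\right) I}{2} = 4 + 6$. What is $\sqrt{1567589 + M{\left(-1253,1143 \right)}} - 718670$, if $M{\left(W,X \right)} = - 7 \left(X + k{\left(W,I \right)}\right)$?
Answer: $-718670 + \frac{\sqrt{2432958848331}}{1249} \approx -7.1742 \cdot 10^{5}$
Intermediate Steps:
$I = -20$ ($I = - 2 \left(4 + 6\right) = \left(-2\right) 10 = -20$)
$k{\left(A,B \right)} = \frac{1}{4 + A}$
$M{\left(W,X \right)} = - 7 X - \frac{7}{4 + W}$ ($M{\left(W,X \right)} = - 7 \left(X + \frac{1}{4 + W}\right) = - 7 X - \frac{7}{4 + W}$)
$\sqrt{1567589 + M{\left(-1253,1143 \right)}} - 718670 = \sqrt{1567589 + \frac{7 \left(-1 - 1143 \left(4 - 1253\right)\right)}{4 - 1253}} - 718670 = \sqrt{1567589 + \frac{7 \left(-1 - 1143 \left(-1249\right)\right)}{-1249}} - 718670 = \sqrt{1567589 + 7 \left(- \frac{1}{1249}\right) \left(-1 + 1427607\right)} - 718670 = \sqrt{1567589 + 7 \left(- \frac{1}{1249}\right) 1427606} - 718670 = \sqrt{1567589 - \frac{9993242}{1249}} - 718670 = \sqrt{\frac{1947925419}{1249}} - 718670 = \frac{\sqrt{2432958848331}}{1249} - 718670 = -718670 + \frac{\sqrt{2432958848331}}{1249}$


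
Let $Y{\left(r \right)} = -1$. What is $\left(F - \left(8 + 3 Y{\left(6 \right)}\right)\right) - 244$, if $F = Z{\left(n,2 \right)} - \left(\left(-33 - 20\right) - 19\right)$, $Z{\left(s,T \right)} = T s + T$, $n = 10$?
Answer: $-155$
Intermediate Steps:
$Z{\left(s,T \right)} = T + T s$
$F = 94$ ($F = 2 \left(1 + 10\right) - \left(\left(-33 - 20\right) - 19\right) = 2 \cdot 11 - \left(-53 - 19\right) = 22 - -72 = 22 + 72 = 94$)
$\left(F - \left(8 + 3 Y{\left(6 \right)}\right)\right) - 244 = \left(94 - 5\right) - 244 = 89 - 244 = -155$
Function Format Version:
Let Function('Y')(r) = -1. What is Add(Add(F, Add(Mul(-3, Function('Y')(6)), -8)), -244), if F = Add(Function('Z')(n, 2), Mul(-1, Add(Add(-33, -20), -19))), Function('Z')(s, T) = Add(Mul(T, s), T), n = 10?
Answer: -155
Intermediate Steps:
Function('Z')(s, T) = Add(T, Mul(T, s))
F = 94 (F = Add(Mul(2, Add(1, 10)), Mul(-1, Add(Add(-33, -20), -19))) = Add(Mul(2, 11), Mul(-1, Add(-53, -19))) = Add(22, Mul(-1, -72)) = Add(22, 72) = 94)
Add(Add(F, Add(Mul(-3, Function('Y')(6)), -8)), -244) = Add(Add(94, Add(Mul(-3, -1), -8)), -244) = Add(Add(94, Add(3, -8)), -244) = Add(Add(94, -5), -244) = Add(89, -244) = -155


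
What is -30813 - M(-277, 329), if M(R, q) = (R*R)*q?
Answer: -25274654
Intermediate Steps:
M(R, q) = q*R² (M(R, q) = R²*q = q*R²)
-30813 - M(-277, 329) = -30813 - 329*(-277)² = -30813 - 329*76729 = -30813 - 1*25243841 = -30813 - 25243841 = -25274654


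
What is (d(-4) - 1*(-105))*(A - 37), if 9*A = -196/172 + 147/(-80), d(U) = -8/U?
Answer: -123666427/30960 ≈ -3994.4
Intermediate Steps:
A = -10241/30960 (A = (-196/172 + 147/(-80))/9 = (-196*1/172 + 147*(-1/80))/9 = (-49/43 - 147/80)/9 = (1/9)*(-10241/3440) = -10241/30960 ≈ -0.33078)
(d(-4) - 1*(-105))*(A - 37) = (-8/(-4) - 1*(-105))*(-10241/30960 - 37) = (-8*(-1/4) + 105)*(-1155761/30960) = (2 + 105)*(-1155761/30960) = 107*(-1155761/30960) = -123666427/30960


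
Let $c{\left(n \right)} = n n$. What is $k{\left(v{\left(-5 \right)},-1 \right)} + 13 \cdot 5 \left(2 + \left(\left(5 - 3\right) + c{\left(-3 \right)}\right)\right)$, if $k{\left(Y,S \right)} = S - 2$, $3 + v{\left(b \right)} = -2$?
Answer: $842$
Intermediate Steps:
$c{\left(n \right)} = n^{2}$
$v{\left(b \right)} = -5$ ($v{\left(b \right)} = -3 - 2 = -5$)
$k{\left(Y,S \right)} = -2 + S$
$k{\left(v{\left(-5 \right)},-1 \right)} + 13 \cdot 5 \left(2 + \left(\left(5 - 3\right) + c{\left(-3 \right)}\right)\right) = \left(-2 - 1\right) + 13 \cdot 5 \left(2 + \left(\left(5 - 3\right) + \left(-3\right)^{2}\right)\right) = -3 + 13 \cdot 5 \left(2 + \left(2 + 9\right)\right) = -3 + 13 \cdot 5 \left(2 + 11\right) = -3 + 13 \cdot 5 \cdot 13 = -3 + 13 \cdot 65 = -3 + 845 = 842$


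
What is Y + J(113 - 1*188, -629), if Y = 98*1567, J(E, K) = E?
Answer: 153491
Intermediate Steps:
Y = 153566
Y + J(113 - 1*188, -629) = 153566 + (113 - 1*188) = 153566 + (113 - 188) = 153566 - 75 = 153491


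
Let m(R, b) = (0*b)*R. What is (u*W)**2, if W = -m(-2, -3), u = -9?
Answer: 0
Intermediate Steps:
m(R, b) = 0 (m(R, b) = 0*R = 0)
W = 0 (W = -1*0 = 0)
(u*W)**2 = (-9*0)**2 = 0**2 = 0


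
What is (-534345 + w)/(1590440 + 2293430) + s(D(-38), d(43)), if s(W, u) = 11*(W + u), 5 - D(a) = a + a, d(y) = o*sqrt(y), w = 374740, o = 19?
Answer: 692073713/776774 + 209*sqrt(43) ≈ 2261.5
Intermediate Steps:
d(y) = 19*sqrt(y)
D(a) = 5 - 2*a (D(a) = 5 - (a + a) = 5 - 2*a)
s(W, u) = 11*W + 11*u
(-534345 + w)/(1590440 + 2293430) + s(D(-38), d(43)) = (-534345 + 374740)/(1590440 + 2293430) + (11*(5 - 2*(-38)) + 11*(19*sqrt(43))) = -159605/3883870 + (11*(5 + 76) + 209*sqrt(43)) = -159605*1/3883870 + (11*81 + 209*sqrt(43)) = -31921/776774 + (891 + 209*sqrt(43)) = 692073713/776774 + 209*sqrt(43)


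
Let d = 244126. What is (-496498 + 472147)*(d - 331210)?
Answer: 2120582484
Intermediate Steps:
(-496498 + 472147)*(d - 331210) = (-496498 + 472147)*(244126 - 331210) = -24351*(-87084) = 2120582484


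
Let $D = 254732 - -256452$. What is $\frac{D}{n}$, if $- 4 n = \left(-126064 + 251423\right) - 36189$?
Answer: $- \frac{1022368}{44585} \approx -22.931$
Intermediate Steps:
$n = - \frac{44585}{2}$ ($n = - \frac{\left(-126064 + 251423\right) - 36189}{4} = - \frac{125359 - 36189}{4} = \left(- \frac{1}{4}\right) 89170 = - \frac{44585}{2} \approx -22293.0$)
$D = 511184$ ($D = 254732 + 256452 = 511184$)
$\frac{D}{n} = \frac{511184}{- \frac{44585}{2}} = 511184 \left(- \frac{2}{44585}\right) = - \frac{1022368}{44585}$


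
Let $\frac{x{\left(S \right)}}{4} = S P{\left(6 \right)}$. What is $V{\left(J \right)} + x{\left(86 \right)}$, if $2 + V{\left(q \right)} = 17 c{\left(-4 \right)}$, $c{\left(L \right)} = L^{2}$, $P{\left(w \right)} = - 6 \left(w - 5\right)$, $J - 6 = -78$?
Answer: $-1794$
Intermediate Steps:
$J = -72$ ($J = 6 - 78 = -72$)
$P{\left(w \right)} = 30 - 6 w$ ($P{\left(w \right)} = - 6 \left(-5 + w\right) = 30 - 6 w$)
$V{\left(q \right)} = 270$ ($V{\left(q \right)} = -2 + 17 \left(-4\right)^{2} = -2 + 17 \cdot 16 = -2 + 272 = 270$)
$x{\left(S \right)} = - 24 S$ ($x{\left(S \right)} = 4 S \left(30 - 36\right) = 4 S \left(-6\right) = 4 \left(- 6 S\right) = - 24 S$)
$V{\left(J \right)} + x{\left(86 \right)} = 270 - 2064 = -1794$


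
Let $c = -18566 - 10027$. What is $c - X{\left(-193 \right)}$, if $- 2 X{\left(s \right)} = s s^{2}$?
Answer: $- \frac{7246243}{2} \approx -3.6231 \cdot 10^{6}$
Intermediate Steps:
$X{\left(s \right)} = - \frac{s^{3}}{2}$ ($X{\left(s \right)} = - \frac{s s^{2}}{2} = - \frac{s^{3}}{2}$)
$c = -28593$
$c - X{\left(-193 \right)} = -28593 - - \frac{\left(-193\right)^{3}}{2} = -28593 - \left(- \frac{1}{2}\right) \left(-7189057\right) = -28593 - \frac{7189057}{2} = - \frac{7246243}{2}$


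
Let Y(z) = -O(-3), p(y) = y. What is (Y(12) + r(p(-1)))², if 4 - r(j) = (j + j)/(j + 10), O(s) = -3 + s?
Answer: 8464/81 ≈ 104.49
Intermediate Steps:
Y(z) = 6 (Y(z) = -(-3 - 3) = -1*(-6) = 6)
r(j) = 4 - 2*j/(10 + j) (r(j) = 4 - (j + j)/(j + 10) = 4 - 2*j/(10 + j))
(Y(12) + r(p(-1)))² = (6 + 2*(20 - 1)/(10 - 1))² = (6 + 2*19/9)² = (6 + 2*(⅑)*19)² = (6 + 38/9)² = (92/9)² = 8464/81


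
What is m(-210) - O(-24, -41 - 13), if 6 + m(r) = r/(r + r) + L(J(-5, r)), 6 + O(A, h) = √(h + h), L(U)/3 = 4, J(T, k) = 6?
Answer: 25/2 - 6*I*√3 ≈ 12.5 - 10.392*I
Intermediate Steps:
L(U) = 12 (L(U) = 3*4 = 12)
O(A, h) = -6 + √2*√h (O(A, h) = -6 + √(h + h) = -6 + √(2*h) = -6 + √2*√h)
m(r) = 13/2 (m(r) = -6 + (r/(r + r) + 12) = -6 + (r/((2*r)) + 12) = -6 + ((1/(2*r))*r + 12) = -6 + (½ + 12) = -6 + 25/2 = 13/2)
m(-210) - O(-24, -41 - 13) = 13/2 - (-6 + √2*√(-41 - 13)) = 13/2 - (-6 + √2*√(-54)) = 13/2 - (-6 + √2*(3*I*√6)) = 13/2 - (-6 + 6*I*√3) = 13/2 + (6 - 6*I*√3) = 25/2 - 6*I*√3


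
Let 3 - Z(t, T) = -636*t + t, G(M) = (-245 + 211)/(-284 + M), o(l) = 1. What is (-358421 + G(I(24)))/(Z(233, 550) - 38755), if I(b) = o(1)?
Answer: -101433109/30904449 ≈ -3.2822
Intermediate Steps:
I(b) = 1
G(M) = -34/(-284 + M)
Z(t, T) = 3 + 635*t (Z(t, T) = 3 - (-636*t + t) = 3 - (-635)*t = 3 + 635*t)
(-358421 + G(I(24)))/(Z(233, 550) - 38755) = (-358421 - 34/(-284 + 1))/((3 + 635*233) - 38755) = (-358421 - 34/(-283))/((3 + 147955) - 38755) = (-358421 - 34*(-1/283))/(147958 - 38755) = (-358421 + 34/283)/109203 = -101433109/283*1/109203 = -101433109/30904449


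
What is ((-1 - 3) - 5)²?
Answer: 81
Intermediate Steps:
((-1 - 3) - 5)² = (-4 - 5)² = (-9)² = 81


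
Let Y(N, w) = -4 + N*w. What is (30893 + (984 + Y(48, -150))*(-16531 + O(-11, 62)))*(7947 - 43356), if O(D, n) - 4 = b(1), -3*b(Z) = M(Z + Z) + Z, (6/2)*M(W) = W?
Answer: -10923565516391/3 ≈ -3.6412e+12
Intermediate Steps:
M(W) = W/3
b(Z) = -5*Z/9 (b(Z) = -((Z + Z)/3 + Z)/3 = -((2*Z)/3 + Z)/3 = -(2*Z/3 + Z)/3 = -5*Z/9)
O(D, n) = 31/9 (O(D, n) = 4 - 5/9*1 = 4 - 5/9 = 31/9)
(30893 + (984 + Y(48, -150))*(-16531 + O(-11, 62)))*(7947 - 43356) = (30893 + (984 + (-4 + 48*(-150)))*(-16531 + 31/9))*(7947 - 43356) = (30893 + (984 + (-4 - 7200))*(-148748/9))*(-35409) = (30893 + (984 - 7204)*(-148748/9))*(-35409) = (30893 - 6220*(-148748/9))*(-35409) = (30893 + 925212560/9)*(-35409) = (925490597/9)*(-35409) = -10923565516391/3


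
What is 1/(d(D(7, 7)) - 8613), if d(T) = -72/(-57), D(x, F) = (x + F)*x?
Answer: -19/163623 ≈ -0.00011612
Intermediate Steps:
D(x, F) = x*(F + x) (D(x, F) = (F + x)*x = x*(F + x))
d(T) = 24/19 (d(T) = -72*(-1/57) = 24/19)
1/(d(D(7, 7)) - 8613) = 1/(24/19 - 8613) = 1/(-163623/19) = -19/163623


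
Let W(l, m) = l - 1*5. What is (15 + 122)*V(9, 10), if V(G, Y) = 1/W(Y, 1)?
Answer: 137/5 ≈ 27.400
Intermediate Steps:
W(l, m) = -5 + l (W(l, m) = l - 5 = -5 + l)
V(G, Y) = 1/(-5 + Y)
(15 + 122)*V(9, 10) = (15 + 122)/(-5 + 10) = 137/5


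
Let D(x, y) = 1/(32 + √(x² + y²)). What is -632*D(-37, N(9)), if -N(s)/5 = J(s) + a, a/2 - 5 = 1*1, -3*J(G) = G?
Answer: 128/15 - 4*√3394/15 ≈ -7.0021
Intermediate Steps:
J(G) = -G/3
a = 12 (a = 10 + 2*(1*1) = 10 + 2*1 = 10 + 2 = 12)
N(s) = -60 + 5*s/3 (N(s) = -5*(-s/3 + 12) = -5*(12 - s/3) = -60 + 5*s/3)
-632*D(-37, N(9)) = -632/(32 + √((-37)² + (-60 + (5/3)*9)²)) = -632/(32 + √(1369 + (-60 + 15)²)) = -632/(32 + √(1369 + (-45)²)) = -632/(32 + √(1369 + 2025)) = -632/(32 + √3394)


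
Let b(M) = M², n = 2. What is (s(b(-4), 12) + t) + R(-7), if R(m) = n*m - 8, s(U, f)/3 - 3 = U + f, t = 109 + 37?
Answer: 217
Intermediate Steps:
t = 146
s(U, f) = 9 + 3*U + 3*f (s(U, f) = 9 + 3*(U + f) = 9 + (3*U + 3*f) = 9 + 3*U + 3*f)
R(m) = -8 + 2*m (R(m) = 2*m - 8 = -8 + 2*m)
(s(b(-4), 12) + t) + R(-7) = ((9 + 3*(-4)² + 3*12) + 146) + (-8 + 2*(-7)) = ((9 + 3*16 + 36) + 146) + (-8 - 14) = ((9 + 48 + 36) + 146) - 22 = (93 + 146) - 22 = 239 - 22 = 217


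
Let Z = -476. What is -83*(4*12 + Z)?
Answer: 35524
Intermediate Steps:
-83*(4*12 + Z) = -83*(4*12 - 476) = -83*(48 - 476) = -83*(-428) = 35524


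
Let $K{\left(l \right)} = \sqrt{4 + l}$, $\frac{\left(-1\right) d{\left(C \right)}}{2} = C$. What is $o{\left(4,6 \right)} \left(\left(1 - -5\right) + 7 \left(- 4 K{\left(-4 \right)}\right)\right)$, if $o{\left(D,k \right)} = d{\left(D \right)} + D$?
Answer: $-24$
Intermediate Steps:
$d{\left(C \right)} = - 2 C$
$o{\left(D,k \right)} = - D$ ($o{\left(D,k \right)} = - 2 D + D = - D$)
$o{\left(4,6 \right)} \left(\left(1 - -5\right) + 7 \left(- 4 K{\left(-4 \right)}\right)\right) = \left(-1\right) 4 \left(\left(1 - -5\right) + 7 \left(- 4 \sqrt{4 - 4}\right)\right) = - 4 \left(\left(1 + 5\right) + 7 \left(- 4 \sqrt{0}\right)\right) = - 4 \left(6 + 7 \left(\left(-4\right) 0\right)\right) = - 4 \left(6 + 7 \cdot 0\right) = - 4 \left(6 + 0\right) = \left(-4\right) 6 = -24$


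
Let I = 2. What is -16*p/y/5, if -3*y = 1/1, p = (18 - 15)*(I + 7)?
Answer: 1296/5 ≈ 259.20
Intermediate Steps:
p = 27 (p = (18 - 15)*(2 + 7) = 3*9 = 27)
y = -1/3 (y = -1/3/1 = -1/3*1 = -1/3 ≈ -0.33333)
-16*p/y/5 = -432/(-1/3)/5 = -432*(-3)*(1/5) = -16*(-81)*(1/5) = 1296*(1/5) = 1296/5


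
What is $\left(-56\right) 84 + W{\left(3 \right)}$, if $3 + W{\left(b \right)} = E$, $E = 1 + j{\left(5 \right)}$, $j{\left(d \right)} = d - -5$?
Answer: $-4696$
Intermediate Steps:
$j{\left(d \right)} = 5 + d$ ($j{\left(d \right)} = d + 5 = 5 + d$)
$E = 11$ ($E = 1 + \left(5 + 5\right) = 1 + 10 = 11$)
$W{\left(b \right)} = 8$ ($W{\left(b \right)} = -3 + 11 = 8$)
$\left(-56\right) 84 + W{\left(3 \right)} = \left(-56\right) 84 + 8 = -4704 + 8 = -4696$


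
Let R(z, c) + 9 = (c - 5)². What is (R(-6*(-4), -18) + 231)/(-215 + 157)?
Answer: -751/58 ≈ -12.948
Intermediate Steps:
R(z, c) = -9 + (-5 + c)² (R(z, c) = -9 + (c - 5)² = -9 + (-5 + c)²)
(R(-6*(-4), -18) + 231)/(-215 + 157) = ((-9 + (-5 - 18)²) + 231)/(-215 + 157) = ((-9 + (-23)²) + 231)/(-58) = ((-9 + 529) + 231)*(-1/58) = (520 + 231)*(-1/58) = 751*(-1/58) = -751/58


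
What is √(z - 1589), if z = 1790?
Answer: √201 ≈ 14.177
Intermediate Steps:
√(z - 1589) = √(1790 - 1589) = √201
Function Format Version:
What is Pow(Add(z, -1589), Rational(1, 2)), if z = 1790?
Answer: Pow(201, Rational(1, 2)) ≈ 14.177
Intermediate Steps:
Pow(Add(z, -1589), Rational(1, 2)) = Pow(Add(1790, -1589), Rational(1, 2)) = Pow(201, Rational(1, 2))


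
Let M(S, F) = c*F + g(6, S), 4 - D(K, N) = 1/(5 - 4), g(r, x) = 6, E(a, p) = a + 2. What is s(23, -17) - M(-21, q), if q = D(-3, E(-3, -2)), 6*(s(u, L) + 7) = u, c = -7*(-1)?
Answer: -181/6 ≈ -30.167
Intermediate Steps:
c = 7
s(u, L) = -7 + u/6
E(a, p) = 2 + a
D(K, N) = 3 (D(K, N) = 4 - 1/(5 - 4) = 4 - 1/1 = 4 - 1*1 = 4 - 1 = 3)
q = 3
M(S, F) = 6 + 7*F (M(S, F) = 7*F + 6 = 6 + 7*F)
s(23, -17) - M(-21, q) = (-7 + (1/6)*23) - (6 + 7*3) = (-7 + 23/6) - (6 + 21) = -19/6 - 1*27 = -19/6 - 27 = -181/6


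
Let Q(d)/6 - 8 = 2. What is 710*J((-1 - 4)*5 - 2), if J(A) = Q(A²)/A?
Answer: -14200/9 ≈ -1577.8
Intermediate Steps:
Q(d) = 60 (Q(d) = 48 + 6*2 = 48 + 12 = 60)
J(A) = 60/A
710*J((-1 - 4)*5 - 2) = 710*(60/((-1 - 4)*5 - 2)) = 710*(60/(-5*5 - 2)) = 710*(60/(-25 - 2)) = 710*(60/(-27)) = 710*(60*(-1/27)) = 710*(-20/9) = -14200/9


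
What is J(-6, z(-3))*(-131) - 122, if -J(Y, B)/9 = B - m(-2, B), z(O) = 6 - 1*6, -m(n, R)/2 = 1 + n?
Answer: -2480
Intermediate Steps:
m(n, R) = -2 - 2*n (m(n, R) = -2*(1 + n) = -2 - 2*n)
z(O) = 0 (z(O) = 6 - 6 = 0)
J(Y, B) = 18 - 9*B (J(Y, B) = -9*(B - (-2 - 2*(-2))) = -9*(B - (-2 + 4)) = -9*(B - 1*2) = -9*(B - 2) = -9*(-2 + B) = 18 - 9*B)
J(-6, z(-3))*(-131) - 122 = (18 - 9*0)*(-131) - 122 = (18 + 0)*(-131) - 122 = 18*(-131) - 122 = -2358 - 122 = -2480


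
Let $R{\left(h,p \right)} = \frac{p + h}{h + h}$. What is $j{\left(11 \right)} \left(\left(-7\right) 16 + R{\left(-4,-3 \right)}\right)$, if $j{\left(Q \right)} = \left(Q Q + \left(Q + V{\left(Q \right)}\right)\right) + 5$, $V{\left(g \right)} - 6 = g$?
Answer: $- \frac{68453}{4} \approx -17113.0$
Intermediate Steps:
$V{\left(g \right)} = 6 + g$
$R{\left(h,p \right)} = \frac{h + p}{2 h}$
$j{\left(Q \right)} = 11 + Q^{2} + 2 Q$ ($j{\left(Q \right)} = \left(Q Q + \left(Q + \left(6 + Q\right)\right)\right) + 5 = \left(Q^{2} + \left(6 + 2 Q\right)\right) + 5 = \left(6 + Q^{2} + 2 Q\right) + 5 = 11 + Q^{2} + 2 Q$)
$j{\left(11 \right)} \left(\left(-7\right) 16 + R{\left(-4,-3 \right)}\right) = \left(11 + 11^{2} + 2 \cdot 11\right) \left(\left(-7\right) 16 + \frac{-4 - 3}{2 \left(-4\right)}\right) = \left(11 + 121 + 22\right) \left(-112 + \frac{1}{2} \left(- \frac{1}{4}\right) \left(-7\right)\right) = 154 \left(-112 + \frac{7}{8}\right) = 154 \left(- \frac{889}{8}\right) = - \frac{68453}{4}$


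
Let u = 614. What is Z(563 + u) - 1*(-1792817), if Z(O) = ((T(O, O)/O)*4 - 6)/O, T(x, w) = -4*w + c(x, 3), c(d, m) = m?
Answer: 2483641355911/1385329 ≈ 1.7928e+6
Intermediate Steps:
T(x, w) = 3 - 4*w (T(x, w) = -4*w + 3 = 3 - 4*w)
Z(O) = (-6 + 4*(3 - 4*O)/O)/O (Z(O) = (((3 - 4*O)/O)*4 - 6)/O = (4*(3 - 4*O)/O - 6)/O = (-6 + 4*(3 - 4*O)/O)/O)
Z(563 + u) - 1*(-1792817) = 2*(6 - 11*(563 + 614))/(563 + 614)**2 - 1*(-1792817) = 2*(6 - 11*1177)/1177**2 + 1792817 = 2*(1/1385329)*(6 - 12947) + 1792817 = 2*(1/1385329)*(-12941) + 1792817 = -25882/1385329 + 1792817 = 2483641355911/1385329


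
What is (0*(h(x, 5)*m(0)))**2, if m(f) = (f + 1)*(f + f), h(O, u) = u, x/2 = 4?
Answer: 0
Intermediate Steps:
x = 8 (x = 2*4 = 8)
m(f) = 2*f*(1 + f) (m(f) = (1 + f)*(2*f) = 2*f*(1 + f))
(0*(h(x, 5)*m(0)))**2 = (0*(5*(2*0*(1 + 0))))**2 = (0*(5*(2*0*1)))**2 = (0*(5*0))**2 = (0*0)**2 = 0**2 = 0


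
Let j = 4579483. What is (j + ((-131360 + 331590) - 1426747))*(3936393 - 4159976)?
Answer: -749666197178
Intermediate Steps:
(j + ((-131360 + 331590) - 1426747))*(3936393 - 4159976) = (4579483 + ((-131360 + 331590) - 1426747))*(3936393 - 4159976) = (4579483 + (200230 - 1426747))*(-223583) = (4579483 - 1226517)*(-223583) = 3352966*(-223583) = -749666197178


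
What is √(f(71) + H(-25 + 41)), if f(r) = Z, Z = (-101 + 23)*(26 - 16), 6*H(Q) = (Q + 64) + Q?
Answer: 2*I*√191 ≈ 27.641*I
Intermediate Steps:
H(Q) = 32/3 + Q/3 (H(Q) = ((Q + 64) + Q)/6 = ((64 + Q) + Q)/6 = (64 + 2*Q)/6 = 32/3 + Q/3)
Z = -780 (Z = -78*10 = -780)
f(r) = -780
√(f(71) + H(-25 + 41)) = √(-780 + (32/3 + (-25 + 41)/3)) = √(-780 + (32/3 + (⅓)*16)) = √(-780 + (32/3 + 16/3)) = √(-780 + 16) = √(-764) = 2*I*√191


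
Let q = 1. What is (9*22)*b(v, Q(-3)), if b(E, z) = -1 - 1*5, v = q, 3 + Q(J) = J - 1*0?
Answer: -1188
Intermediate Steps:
Q(J) = -3 + J (Q(J) = -3 + (J - 1*0) = -3 + (J + 0) = -3 + J)
v = 1
b(E, z) = -6 (b(E, z) = -1 - 5 = -6)
(9*22)*b(v, Q(-3)) = (9*22)*(-6) = 198*(-6) = -1188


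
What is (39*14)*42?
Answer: 22932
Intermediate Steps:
(39*14)*42 = 546*42 = 22932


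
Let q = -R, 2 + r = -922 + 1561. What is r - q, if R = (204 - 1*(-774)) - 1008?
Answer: 607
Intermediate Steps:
R = -30 (R = (204 + 774) - 1008 = 978 - 1008 = -30)
r = 637 (r = -2 + (-922 + 1561) = -2 + 639 = 637)
q = 30 (q = -1*(-30) = 30)
r - q = 637 - 1*30 = 637 - 30 = 607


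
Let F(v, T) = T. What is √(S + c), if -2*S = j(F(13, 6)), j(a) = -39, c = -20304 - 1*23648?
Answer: I*√175730/2 ≈ 209.6*I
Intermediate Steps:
c = -43952 (c = -20304 - 23648 = -43952)
S = 39/2 (S = -½*(-39) = 39/2 ≈ 19.500)
√(S + c) = √(39/2 - 43952) = √(-87865/2) = I*√175730/2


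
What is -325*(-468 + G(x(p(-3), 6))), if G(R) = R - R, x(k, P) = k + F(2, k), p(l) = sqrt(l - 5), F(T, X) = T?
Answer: 152100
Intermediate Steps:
p(l) = sqrt(-5 + l)
x(k, P) = 2 + k (x(k, P) = k + 2 = 2 + k)
G(R) = 0
-325*(-468 + G(x(p(-3), 6))) = -325*(-468 + 0) = -325*(-468) = 152100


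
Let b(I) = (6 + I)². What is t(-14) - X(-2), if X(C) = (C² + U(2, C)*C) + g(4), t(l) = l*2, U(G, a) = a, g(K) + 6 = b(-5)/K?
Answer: -121/4 ≈ -30.250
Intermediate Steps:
g(K) = -6 + 1/K (g(K) = -6 + (6 - 5)²/K = -6 + 1²/K = -6 + 1/K)
t(l) = 2*l
X(C) = -23/4 + 2*C² (X(C) = (C² + C*C) + (-6 + 1/4) = (C² + C²) + (-6 + ¼) = 2*C² - 23/4 = -23/4 + 2*C²)
t(-14) - X(-2) = 2*(-14) - (-23/4 + 2*(-2)²) = -28 - (-23/4 + 2*4) = -28 - (-23/4 + 8) = -28 - 1*9/4 = -28 - 9/4 = -121/4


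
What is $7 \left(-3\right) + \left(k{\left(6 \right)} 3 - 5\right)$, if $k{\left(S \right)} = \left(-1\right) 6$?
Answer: $-44$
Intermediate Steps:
$k{\left(S \right)} = -6$
$7 \left(-3\right) + \left(k{\left(6 \right)} 3 - 5\right) = 7 \left(-3\right) - 23 = -21 - 23 = -44$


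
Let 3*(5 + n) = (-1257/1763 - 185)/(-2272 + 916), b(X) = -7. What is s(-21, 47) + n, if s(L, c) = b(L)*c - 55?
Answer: -697383866/1792971 ≈ -388.95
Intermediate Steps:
n = -8883002/1792971 (n = -5 + ((-1257/1763 - 185)/(-2272 + 916))/3 = -5 + ((-1257*1/1763 - 185)/(-1356))/3 = -5 + ((-1257/1763 - 185)*(-1/1356))/3 = -5 + (-327412/1763*(-1/1356))/3 = -5 + (⅓)*(81853/597657) = -5 + 81853/1792971 = -8883002/1792971 ≈ -4.9543)
s(L, c) = -55 - 7*c (s(L, c) = -7*c - 55 = -55 - 7*c)
s(-21, 47) + n = (-55 - 7*47) - 8883002/1792971 = (-55 - 329) - 8883002/1792971 = -384 - 8883002/1792971 = -697383866/1792971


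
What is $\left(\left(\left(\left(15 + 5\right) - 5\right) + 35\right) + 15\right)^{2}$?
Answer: $4225$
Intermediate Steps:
$\left(\left(\left(\left(15 + 5\right) - 5\right) + 35\right) + 15\right)^{2} = \left(\left(\left(20 - 5\right) + 35\right) + 15\right)^{2} = \left(\left(15 + 35\right) + 15\right)^{2} = \left(50 + 15\right)^{2} = 65^{2} = 4225$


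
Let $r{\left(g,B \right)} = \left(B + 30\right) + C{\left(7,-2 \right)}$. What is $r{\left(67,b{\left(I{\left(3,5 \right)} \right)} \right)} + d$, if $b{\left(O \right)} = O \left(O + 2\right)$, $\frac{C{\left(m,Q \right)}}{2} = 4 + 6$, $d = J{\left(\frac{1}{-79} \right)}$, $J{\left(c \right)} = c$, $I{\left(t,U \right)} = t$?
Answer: $\frac{5134}{79} \approx 64.987$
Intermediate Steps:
$d = - \frac{1}{79}$ ($d = \frac{1}{-79} = - \frac{1}{79} \approx -0.012658$)
$C{\left(m,Q \right)} = 20$ ($C{\left(m,Q \right)} = 2 \left(4 + 6\right) = 2 \cdot 10 = 20$)
$b{\left(O \right)} = O \left(2 + O\right)$
$r{\left(g,B \right)} = 50 + B$ ($r{\left(g,B \right)} = \left(B + 30\right) + 20 = \left(30 + B\right) + 20 = 50 + B$)
$r{\left(67,b{\left(I{\left(3,5 \right)} \right)} \right)} + d = \left(50 + 3 \left(2 + 3\right)\right) - \frac{1}{79} = \left(50 + 3 \cdot 5\right) - \frac{1}{79} = \left(50 + 15\right) - \frac{1}{79} = 65 - \frac{1}{79} = \frac{5134}{79}$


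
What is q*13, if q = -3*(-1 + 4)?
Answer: -117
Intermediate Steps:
q = -9 (q = -3*3 = -9)
q*13 = -9*13 = -117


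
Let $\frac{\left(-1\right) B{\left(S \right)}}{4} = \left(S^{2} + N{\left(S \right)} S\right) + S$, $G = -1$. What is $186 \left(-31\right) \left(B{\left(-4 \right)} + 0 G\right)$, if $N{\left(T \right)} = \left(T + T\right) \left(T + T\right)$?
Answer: $-5627616$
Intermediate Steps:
$N{\left(T \right)} = 4 T^{2}$ ($N{\left(T \right)} = 2 T 2 T = 4 T^{2}$)
$B{\left(S \right)} = - 16 S^{3} - 4 S - 4 S^{2}$ ($B{\left(S \right)} = - 4 \left(\left(S^{2} + 4 S^{2} S\right) + S\right) = - 4 \left(\left(S^{2} + 4 S^{3}\right) + S\right) = - 4 \left(S + S^{2} + 4 S^{3}\right) = - 16 S^{3} - 4 S - 4 S^{2}$)
$186 \left(-31\right) \left(B{\left(-4 \right)} + 0 G\right) = 186 \left(-31\right) \left(\left(-4\right) \left(-4\right) \left(1 - 4 + 4 \left(-4\right)^{2}\right) + 0 \left(-1\right)\right) = - 5766 \left(\left(-4\right) \left(-4\right) \left(1 - 4 + 4 \cdot 16\right) + 0\right) = - 5766 \left(\left(-4\right) \left(-4\right) \left(1 - 4 + 64\right) + 0\right) = - 5766 \left(\left(-4\right) \left(-4\right) 61 + 0\right) = - 5766 \left(976 + 0\right) = \left(-5766\right) 976 = -5627616$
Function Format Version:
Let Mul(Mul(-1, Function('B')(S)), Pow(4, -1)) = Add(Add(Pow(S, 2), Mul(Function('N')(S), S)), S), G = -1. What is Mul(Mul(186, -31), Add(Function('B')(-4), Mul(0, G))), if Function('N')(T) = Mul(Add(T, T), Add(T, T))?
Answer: -5627616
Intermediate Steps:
Function('N')(T) = Mul(4, Pow(T, 2)) (Function('N')(T) = Mul(Mul(2, T), Mul(2, T)) = Mul(4, Pow(T, 2)))
Function('B')(S) = Add(Mul(-16, Pow(S, 3)), Mul(-4, S), Mul(-4, Pow(S, 2))) (Function('B')(S) = Mul(-4, Add(Add(Pow(S, 2), Mul(Mul(4, Pow(S, 2)), S)), S)) = Mul(-4, Add(Add(Pow(S, 2), Mul(4, Pow(S, 3))), S)) = Mul(-4, Add(S, Pow(S, 2), Mul(4, Pow(S, 3)))) = Add(Mul(-16, Pow(S, 3)), Mul(-4, S), Mul(-4, Pow(S, 2))))
Mul(Mul(186, -31), Add(Function('B')(-4), Mul(0, G))) = Mul(Mul(186, -31), Add(Mul(-4, -4, Add(1, -4, Mul(4, Pow(-4, 2)))), Mul(0, -1))) = Mul(-5766, Add(Mul(-4, -4, Add(1, -4, Mul(4, 16))), 0)) = Mul(-5766, Add(Mul(-4, -4, Add(1, -4, 64)), 0)) = Mul(-5766, Add(Mul(-4, -4, 61), 0)) = Mul(-5766, Add(976, 0)) = Mul(-5766, 976) = -5627616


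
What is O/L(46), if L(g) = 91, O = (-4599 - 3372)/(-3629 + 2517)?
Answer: 7971/101192 ≈ 0.078771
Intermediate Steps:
O = 7971/1112 (O = -7971/(-1112) = -7971*(-1/1112) = 7971/1112 ≈ 7.1682)
O/L(46) = (7971/1112)/91 = (7971/1112)*(1/91) = 7971/101192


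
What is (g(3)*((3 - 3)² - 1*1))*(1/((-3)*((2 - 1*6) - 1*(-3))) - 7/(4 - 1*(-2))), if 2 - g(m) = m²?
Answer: -35/6 ≈ -5.8333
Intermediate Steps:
g(m) = 2 - m²
(g(3)*((3 - 3)² - 1*1))*(1/((-3)*((2 - 1*6) - 1*(-3))) - 7/(4 - 1*(-2))) = ((2 - 1*3²)*((3 - 3)² - 1*1))*(1/((-3)*((2 - 1*6) - 1*(-3))) - 7/(4 - 1*(-2))) = ((2 - 1*9)*(0² - 1))*(-1/(3*((2 - 6) + 3)) - 7/(4 + 2)) = ((2 - 9)*(0 - 1))*(-1/(3*(-4 + 3)) - 7/6) = (-7*(-1))*(-⅓/(-1) - 7*⅙) = 7*(-⅓*(-1) - 7/6) = 7*(⅓ - 7/6) = 7*(-⅚) = -35/6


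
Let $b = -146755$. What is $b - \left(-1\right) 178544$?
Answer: $31789$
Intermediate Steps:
$b - \left(-1\right) 178544 = -146755 - \left(-1\right) 178544 = -146755 - -178544 = -146755 + 178544 = 31789$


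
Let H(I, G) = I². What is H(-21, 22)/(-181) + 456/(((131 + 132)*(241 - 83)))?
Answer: -9121389/3760637 ≈ -2.4255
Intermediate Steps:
H(-21, 22)/(-181) + 456/(((131 + 132)*(241 - 83))) = (-21)²/(-181) + 456/(((131 + 132)*(241 - 83))) = 441*(-1/181) + 456/((263*158)) = -441/181 + 456/41554 = -441/181 + 456*(1/41554) = -441/181 + 228/20777 = -9121389/3760637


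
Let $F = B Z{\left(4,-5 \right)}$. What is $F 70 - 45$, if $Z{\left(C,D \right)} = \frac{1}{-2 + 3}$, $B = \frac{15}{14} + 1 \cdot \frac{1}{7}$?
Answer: $40$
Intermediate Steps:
$B = \frac{17}{14}$ ($B = 15 \cdot \frac{1}{14} + 1 \cdot \frac{1}{7} = \frac{15}{14} + \frac{1}{7} = \frac{17}{14} \approx 1.2143$)
$Z{\left(C,D \right)} = 1$ ($Z{\left(C,D \right)} = 1^{-1} = 1$)
$F = \frac{17}{14}$ ($F = \frac{17}{14} \cdot 1 = \frac{17}{14} \approx 1.2143$)
$F 70 - 45 = \frac{17}{14} \cdot 70 - 45 = 85 - 45 = 40$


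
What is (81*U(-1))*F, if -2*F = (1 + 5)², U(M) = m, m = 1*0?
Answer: 0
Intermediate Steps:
m = 0
U(M) = 0
F = -18 (F = -(1 + 5)²/2 = -½*6² = -½*36 = -18)
(81*U(-1))*F = (81*0)*(-18) = 0*(-18) = 0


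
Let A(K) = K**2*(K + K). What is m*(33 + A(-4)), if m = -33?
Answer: 3135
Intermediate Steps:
A(K) = 2*K**3 (A(K) = K**2*(2*K) = 2*K**3)
m*(33 + A(-4)) = -33*(33 + 2*(-4)**3) = -33*(33 + 2*(-64)) = -33*(33 - 128) = -33*(-95) = 3135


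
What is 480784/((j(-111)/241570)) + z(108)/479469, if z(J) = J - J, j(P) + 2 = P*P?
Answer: 116142990880/12319 ≈ 9.4280e+6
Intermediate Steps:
j(P) = -2 + P² (j(P) = -2 + P*P = -2 + P²)
z(J) = 0
480784/((j(-111)/241570)) + z(108)/479469 = 480784/(((-2 + (-111)²)/241570)) + 0/479469 = 480784/(((-2 + 12321)*(1/241570))) + 0*(1/479469) = 480784/((12319*(1/241570))) + 0 = 480784/(12319/241570) + 0 = 480784*(241570/12319) + 0 = 116142990880/12319 + 0 = 116142990880/12319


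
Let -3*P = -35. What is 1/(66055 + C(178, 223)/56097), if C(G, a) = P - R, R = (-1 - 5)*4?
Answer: 168291/11116462112 ≈ 1.5139e-5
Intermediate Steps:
R = -24 (R = -6*4 = -24)
P = 35/3 (P = -1/3*(-35) = 35/3 ≈ 11.667)
C(G, a) = 107/3 (C(G, a) = 35/3 - 1*(-24) = 35/3 + 24 = 107/3)
1/(66055 + C(178, 223)/56097) = 1/(66055 + (107/3)/56097) = 1/(66055 + (107/3)*(1/56097)) = 1/(66055 + 107/168291) = 1/(11116462112/168291) = 168291/11116462112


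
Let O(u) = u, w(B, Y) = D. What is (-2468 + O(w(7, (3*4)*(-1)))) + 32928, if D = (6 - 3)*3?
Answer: 30469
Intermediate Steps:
D = 9 (D = 3*3 = 9)
w(B, Y) = 9
(-2468 + O(w(7, (3*4)*(-1)))) + 32928 = (-2468 + 9) + 32928 = -2459 + 32928 = 30469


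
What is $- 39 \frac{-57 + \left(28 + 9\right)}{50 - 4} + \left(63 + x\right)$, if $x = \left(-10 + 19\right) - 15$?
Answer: $\frac{1701}{23} \approx 73.957$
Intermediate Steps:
$x = -6$ ($x = 9 - 15 = -6$)
$- 39 \frac{-57 + \left(28 + 9\right)}{50 - 4} + \left(63 + x\right) = - 39 \frac{-57 + \left(28 + 9\right)}{50 - 4} + \left(63 - 6\right) = - 39 \frac{-57 + 37}{46} + 57 = - 39 \left(\left(-20\right) \frac{1}{46}\right) + 57 = \left(-39\right) \left(- \frac{10}{23}\right) + 57 = \frac{390}{23} + 57 = \frac{1701}{23}$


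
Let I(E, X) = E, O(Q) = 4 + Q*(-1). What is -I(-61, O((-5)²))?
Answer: 61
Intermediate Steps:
O(Q) = 4 - Q
-I(-61, O((-5)²)) = -1*(-61) = 61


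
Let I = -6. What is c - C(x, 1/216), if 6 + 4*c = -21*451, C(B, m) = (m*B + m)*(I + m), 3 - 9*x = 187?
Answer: -995084177/419904 ≈ -2369.8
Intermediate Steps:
x = -184/9 (x = ⅓ - ⅑*187 = ⅓ - 187/9 = -184/9 ≈ -20.444)
C(B, m) = (-6 + m)*(m + B*m) (C(B, m) = (m*B + m)*(-6 + m) = (B*m + m)*(-6 + m) = (m + B*m)*(-6 + m) = (-6 + m)*(m + B*m))
c = -9477/4 (c = -3/2 + (-21*451)/4 = -3/2 + (¼)*(-9471) = -3/2 - 9471/4 = -9477/4 ≈ -2369.3)
c - C(x, 1/216) = -9477/4 - (-6 + 1/216 - 6*(-184/9) - 184/9/216)/216 = -9477/4 - (-6 + 1/216 + 368/3 - 184/9*1/216)/216 = -9477/4 - (-6 + 1/216 + 368/3 - 23/243)/216 = -9477/4 - 226625/(216*1944) = -9477/4 - 1*226625/419904 = -9477/4 - 226625/419904 = -995084177/419904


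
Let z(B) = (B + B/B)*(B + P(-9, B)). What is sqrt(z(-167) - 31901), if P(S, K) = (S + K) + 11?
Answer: 3*sqrt(2579) ≈ 152.35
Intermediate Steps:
P(S, K) = 11 + K + S (P(S, K) = (K + S) + 11 = 11 + K + S)
z(B) = (1 + B)*(2 + 2*B) (z(B) = (B + B/B)*(B + (11 + B - 9)) = (B + 1)*(B + (2 + B)) = (1 + B)*(2 + 2*B))
sqrt(z(-167) - 31901) = sqrt((2 + 2*(-167)**2 + 4*(-167)) - 31901) = sqrt((2 + 2*27889 - 668) - 31901) = sqrt((2 + 55778 - 668) - 31901) = sqrt(55112 - 31901) = sqrt(23211) = 3*sqrt(2579)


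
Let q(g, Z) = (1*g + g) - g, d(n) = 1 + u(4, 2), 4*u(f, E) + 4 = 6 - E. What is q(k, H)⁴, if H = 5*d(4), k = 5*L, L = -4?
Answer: 160000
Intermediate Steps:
u(f, E) = ½ - E/4 (u(f, E) = -1 + (6 - E)/4 = -1 + (3/2 - E/4) = ½ - E/4)
d(n) = 1 (d(n) = 1 + (½ - ¼*2) = 1 + (½ - ½) = 1 + 0 = 1)
k = -20 (k = 5*(-4) = -20)
H = 5 (H = 5*1 = 5)
q(g, Z) = g (q(g, Z) = (g + g) - g = 2*g - g = g)
q(k, H)⁴ = (-20)⁴ = 160000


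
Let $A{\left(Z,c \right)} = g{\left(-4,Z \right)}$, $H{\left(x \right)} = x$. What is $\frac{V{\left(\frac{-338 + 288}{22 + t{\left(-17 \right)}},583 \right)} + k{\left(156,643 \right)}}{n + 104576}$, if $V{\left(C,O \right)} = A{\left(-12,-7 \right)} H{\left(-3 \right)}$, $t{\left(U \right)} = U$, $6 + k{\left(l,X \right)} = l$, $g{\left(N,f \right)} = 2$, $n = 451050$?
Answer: $\frac{72}{277813} \approx 0.00025917$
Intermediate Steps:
$k{\left(l,X \right)} = -6 + l$
$A{\left(Z,c \right)} = 2$
$V{\left(C,O \right)} = -6$ ($V{\left(C,O \right)} = 2 \left(-3\right) = -6$)
$\frac{V{\left(\frac{-338 + 288}{22 + t{\left(-17 \right)}},583 \right)} + k{\left(156,643 \right)}}{n + 104576} = \frac{-6 + \left(-6 + 156\right)}{451050 + 104576} = \frac{-6 + 150}{555626} = 144 \cdot \frac{1}{555626} = \frac{72}{277813}$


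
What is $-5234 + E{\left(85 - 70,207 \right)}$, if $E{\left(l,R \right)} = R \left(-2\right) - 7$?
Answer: $-5655$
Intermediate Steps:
$E{\left(l,R \right)} = -7 - 2 R$ ($E{\left(l,R \right)} = - 2 R - 7 = -7 - 2 R$)
$-5234 + E{\left(85 - 70,207 \right)} = -5234 - 421 = -5655$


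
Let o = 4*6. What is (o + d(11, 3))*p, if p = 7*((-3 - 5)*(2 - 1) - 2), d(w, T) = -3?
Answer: -1470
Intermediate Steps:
o = 24
p = -70 (p = 7*(-8*1 - 2) = 7*(-8 - 2) = 7*(-10) = -70)
(o + d(11, 3))*p = (24 - 3)*(-70) = 21*(-70) = -1470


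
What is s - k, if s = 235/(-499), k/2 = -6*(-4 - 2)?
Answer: -36163/499 ≈ -72.471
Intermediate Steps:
k = 72 (k = 2*(-6*(-4 - 2)) = 2*(-6*(-6)) = 2*36 = 72)
s = -235/499 (s = 235*(-1/499) = -235/499 ≈ -0.47094)
s - k = -235/499 - 1*72 = -235/499 - 72 = -36163/499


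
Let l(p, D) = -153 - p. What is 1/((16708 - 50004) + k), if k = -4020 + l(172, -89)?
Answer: -1/37641 ≈ -2.6567e-5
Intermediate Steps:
k = -4345 (k = -4020 + (-153 - 1*172) = -4020 + (-153 - 172) = -4020 - 325 = -4345)
1/((16708 - 50004) + k) = 1/((16708 - 50004) - 4345) = 1/(-33296 - 4345) = 1/(-37641) = -1/37641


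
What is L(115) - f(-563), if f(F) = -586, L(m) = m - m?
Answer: 586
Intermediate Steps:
L(m) = 0
L(115) - f(-563) = 0 - 1*(-586) = 0 + 586 = 586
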